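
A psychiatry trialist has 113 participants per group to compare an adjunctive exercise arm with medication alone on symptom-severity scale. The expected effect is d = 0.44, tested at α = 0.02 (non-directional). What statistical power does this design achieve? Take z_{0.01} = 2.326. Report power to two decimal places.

power ≈ 0.84

For two equal groups, power = Φ(d·√(n/2) − z_{α/2}).
d·√(n/2) = 0.44 × √(113/2) = 0.44 × 7.517 = 3.307.
z_β = 3.307 − 2.326 = 0.981.
Power = Φ(0.981) = 0.837.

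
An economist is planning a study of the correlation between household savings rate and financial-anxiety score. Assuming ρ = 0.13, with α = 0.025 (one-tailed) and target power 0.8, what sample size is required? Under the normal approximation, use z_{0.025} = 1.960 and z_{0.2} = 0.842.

n = 463

Fisher's z: C = ½·ln((1+r)/(1−r)) = ½·ln(1.2989) = 0.1307.
n = ((z_{α} + z_β)/C)² + 3.
(1.960 + 0.842) / 0.1307 = 2.802 / 0.1307 = 21.438.
n = 21.438² + 3 = 459.61 + 3 = 462.6.
Round up.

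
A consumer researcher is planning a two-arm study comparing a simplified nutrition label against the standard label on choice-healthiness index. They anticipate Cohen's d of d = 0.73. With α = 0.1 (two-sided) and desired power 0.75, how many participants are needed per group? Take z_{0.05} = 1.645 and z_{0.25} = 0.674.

n = 21 per group

For two independent groups with equal n: n = 2·((z_{α/2} + z_β) / d)².
z_{α/2} + z_β = 1.645 + 0.674 = 2.319.
n = 2 × (2.319 / 0.73)² = 2 × 3.177² = 2 × 10.09 = 20.2.
Round up to the next whole participant.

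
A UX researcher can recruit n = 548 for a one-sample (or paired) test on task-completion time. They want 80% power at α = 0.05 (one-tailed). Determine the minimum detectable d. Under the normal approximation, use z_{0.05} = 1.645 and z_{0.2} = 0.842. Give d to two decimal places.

d_min ≈ 0.11

For a single sample (or paired design) of n = 548: d_min = (z_{α} + z_β)/√n.
z-sum = 1.645 + 0.842 = 2.487.
d_min = 2.487 / √548 = 2.487 / 23.409 = 0.106.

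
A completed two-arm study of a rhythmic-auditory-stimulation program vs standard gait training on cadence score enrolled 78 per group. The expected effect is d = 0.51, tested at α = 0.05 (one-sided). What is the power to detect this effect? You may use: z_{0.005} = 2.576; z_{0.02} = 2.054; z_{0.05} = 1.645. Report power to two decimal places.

power ≈ 0.94

For two equal groups, power = Φ(d·√(n/2) − z_{α}).
d·√(n/2) = 0.51 × √(78/2) = 0.51 × 6.245 = 3.185.
z_β = 3.185 − 1.645 = 1.540.
Power = Φ(1.540) = 0.938.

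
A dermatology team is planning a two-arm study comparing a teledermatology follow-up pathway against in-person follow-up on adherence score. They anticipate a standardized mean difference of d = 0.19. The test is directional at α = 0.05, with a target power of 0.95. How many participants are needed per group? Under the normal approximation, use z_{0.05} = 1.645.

For two independent groups with equal n: n = 2·((z_{α} + z_β) / d)².
z_{α} + z_β = 1.645 + 1.645 = 3.290.
n = 2 × (3.290 / 0.19)² = 2 × 17.316² = 2 × 299.84 = 599.7.
Round up to the next whole participant.

n = 600 per group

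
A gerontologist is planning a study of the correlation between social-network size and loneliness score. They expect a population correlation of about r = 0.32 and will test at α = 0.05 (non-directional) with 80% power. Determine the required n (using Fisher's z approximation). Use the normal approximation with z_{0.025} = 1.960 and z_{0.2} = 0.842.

n = 75

Fisher's z: C = ½·ln((1+r)/(1−r)) = ½·ln(1.9412) = 0.3316.
n = ((z_{α/2} + z_β)/C)² + 3.
(1.960 + 0.842) / 0.3316 = 2.802 / 0.3316 = 8.450.
n = 8.450² + 3 = 71.40 + 3 = 74.4.
Round up.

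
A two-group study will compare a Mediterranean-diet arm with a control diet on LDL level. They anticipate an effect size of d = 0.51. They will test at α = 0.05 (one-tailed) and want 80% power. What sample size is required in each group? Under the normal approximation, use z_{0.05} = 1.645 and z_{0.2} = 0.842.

For two independent groups with equal n: n = 2·((z_{α} + z_β) / d)².
z_{α} + z_β = 1.645 + 0.842 = 2.487.
n = 2 × (2.487 / 0.51)² = 2 × 4.876² = 2 × 23.78 = 47.6.
Round up to the next whole participant.

n = 48 per group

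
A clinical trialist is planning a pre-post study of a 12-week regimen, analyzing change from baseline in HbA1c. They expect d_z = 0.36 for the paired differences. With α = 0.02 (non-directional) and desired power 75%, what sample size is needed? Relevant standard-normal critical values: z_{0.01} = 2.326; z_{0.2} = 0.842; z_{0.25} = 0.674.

n = 70 pairs

For a paired (one-sample on differences) test: n = ((z_{α/2} + z_β) / d)².
z_{α/2} + z_β = 2.326 + 0.674 = 3.000.
n = (3.000 / 0.36)² = 8.333² = 69.44.
Round up.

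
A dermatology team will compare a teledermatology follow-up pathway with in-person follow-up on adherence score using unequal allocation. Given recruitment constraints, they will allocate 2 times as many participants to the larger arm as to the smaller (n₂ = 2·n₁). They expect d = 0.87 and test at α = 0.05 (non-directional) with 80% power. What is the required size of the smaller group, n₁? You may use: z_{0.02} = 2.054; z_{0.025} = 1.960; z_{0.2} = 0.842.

n₁ = 16

With allocation ratio k = n₂/n₁ = 2, Var(x̄₁−x̄₂) = σ²(1/n₁ + 1/(k·n₁)) = σ²·(k+1)/(k·n₁).
So n₁ = (1 + 1/k)·((z_{α/2} + z_β)/d)² = 1.500 × (2.802/0.87)².
n₁ = 1.500 × 10.37 = 15.6.
Round up: n₁ = 16, giving n₂ = 2 × 16 = 32.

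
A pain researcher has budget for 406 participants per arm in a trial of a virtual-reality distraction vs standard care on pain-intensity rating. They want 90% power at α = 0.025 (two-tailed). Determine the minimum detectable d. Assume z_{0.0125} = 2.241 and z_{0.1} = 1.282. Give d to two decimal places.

d_min ≈ 0.25

For two independent groups of n = 406 each: d_min = (z_{α/2} + z_β)·√(2/n).
z-sum = 2.241 + 1.282 = 3.523.
d_min = 3.523 × √(2/406) = 3.523 × 0.0702 = 0.247.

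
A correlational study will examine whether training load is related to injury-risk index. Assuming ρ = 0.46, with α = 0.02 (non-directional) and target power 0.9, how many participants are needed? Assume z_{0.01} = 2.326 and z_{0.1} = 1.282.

Fisher's z: C = ½·ln((1+r)/(1−r)) = ½·ln(2.7037) = 0.4973.
n = ((z_{α/2} + z_β)/C)² + 3.
(2.326 + 1.282) / 0.4973 = 3.608 / 0.4973 = 7.255.
n = 7.255² + 3 = 52.64 + 3 = 55.6.
Round up.

n = 56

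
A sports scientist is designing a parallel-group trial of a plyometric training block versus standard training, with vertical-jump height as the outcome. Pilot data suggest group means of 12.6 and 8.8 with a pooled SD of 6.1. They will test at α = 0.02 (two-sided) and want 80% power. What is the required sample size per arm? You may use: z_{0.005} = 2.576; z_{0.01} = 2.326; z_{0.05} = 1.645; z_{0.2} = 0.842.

Cohen's d = |M₁ − M₂| / SD_pooled = |12.6 − 8.8| / 6.1 = 3.8 / 6.1 = 0.623.
For two independent groups with equal n: n = 2·((z_{α/2} + z_β) / d)².
z_{α/2} + z_β = 2.326 + 0.842 = 3.168.
n = 2 × (3.168 / 0.623)² = 2 × 5.085² = 2 × 25.86 = 51.7.
Round up to the next whole participant.

n = 52 per group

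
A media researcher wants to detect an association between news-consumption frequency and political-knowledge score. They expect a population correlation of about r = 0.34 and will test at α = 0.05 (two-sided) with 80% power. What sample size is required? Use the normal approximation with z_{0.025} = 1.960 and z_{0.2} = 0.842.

n = 66

Fisher's z: C = ½·ln((1+r)/(1−r)) = ½·ln(2.0303) = 0.3541.
n = ((z_{α/2} + z_β)/C)² + 3.
(1.960 + 0.842) / 0.3541 = 2.802 / 0.3541 = 7.913.
n = 7.913² + 3 = 62.62 + 3 = 65.6.
Round up.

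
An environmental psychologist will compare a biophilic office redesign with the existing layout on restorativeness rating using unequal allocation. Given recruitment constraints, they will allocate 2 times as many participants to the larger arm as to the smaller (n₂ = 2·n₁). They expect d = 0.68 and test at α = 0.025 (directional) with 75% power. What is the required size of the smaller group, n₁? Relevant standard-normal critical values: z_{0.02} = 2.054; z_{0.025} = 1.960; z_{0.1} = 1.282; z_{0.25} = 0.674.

With allocation ratio k = n₂/n₁ = 2, Var(x̄₁−x̄₂) = σ²(1/n₁ + 1/(k·n₁)) = σ²·(k+1)/(k·n₁).
So n₁ = (1 + 1/k)·((z_{α} + z_β)/d)² = 1.500 × (2.634/0.68)².
n₁ = 1.500 × 15.00 = 22.5.
Round up: n₁ = 23, giving n₂ = 2 × 23 = 46.

n₁ = 23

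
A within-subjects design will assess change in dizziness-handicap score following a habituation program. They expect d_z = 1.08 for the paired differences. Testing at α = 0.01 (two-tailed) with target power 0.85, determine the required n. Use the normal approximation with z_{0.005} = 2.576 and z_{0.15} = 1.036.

For a paired (one-sample on differences) test: n = ((z_{α/2} + z_β) / d)².
z_{α/2} + z_β = 2.576 + 1.036 = 3.612.
n = (3.612 / 1.08)² = 3.344² = 11.19.
Round up.

n = 12 pairs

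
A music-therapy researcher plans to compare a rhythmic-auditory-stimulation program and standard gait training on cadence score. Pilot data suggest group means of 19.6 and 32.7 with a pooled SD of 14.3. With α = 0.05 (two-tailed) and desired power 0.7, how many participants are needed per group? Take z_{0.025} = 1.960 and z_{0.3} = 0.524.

n = 15 per group

Cohen's d = |M₁ − M₂| / SD_pooled = |19.6 − 32.7| / 14.3 = 13.1 / 14.3 = 0.916.
For two independent groups with equal n: n = 2·((z_{α/2} + z_β) / d)².
z_{α/2} + z_β = 1.960 + 0.524 = 2.484.
n = 2 × (2.484 / 0.916)² = 2 × 2.712² = 2 × 7.35 = 14.7.
Round up to the next whole participant.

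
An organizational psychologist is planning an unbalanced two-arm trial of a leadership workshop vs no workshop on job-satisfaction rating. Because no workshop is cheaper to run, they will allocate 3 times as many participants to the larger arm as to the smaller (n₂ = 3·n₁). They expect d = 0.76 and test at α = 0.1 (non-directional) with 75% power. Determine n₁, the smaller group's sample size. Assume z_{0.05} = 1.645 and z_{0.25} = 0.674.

n₁ = 13

With allocation ratio k = n₂/n₁ = 3, Var(x̄₁−x̄₂) = σ²(1/n₁ + 1/(k·n₁)) = σ²·(k+1)/(k·n₁).
So n₁ = (1 + 1/k)·((z_{α/2} + z_β)/d)² = 1.333 × (2.319/0.76)².
n₁ = 1.333 × 9.31 = 12.4.
Round up: n₁ = 13, giving n₂ = 3 × 13 = 39.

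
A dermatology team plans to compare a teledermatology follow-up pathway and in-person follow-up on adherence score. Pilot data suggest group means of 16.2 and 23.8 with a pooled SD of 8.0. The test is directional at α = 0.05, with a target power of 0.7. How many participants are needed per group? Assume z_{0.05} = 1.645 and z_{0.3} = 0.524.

n = 11 per group

Cohen's d = |M₁ − M₂| / SD_pooled = |16.2 − 23.8| / 8.0 = 7.6 / 8.0 = 0.950.
For two independent groups with equal n: n = 2·((z_{α} + z_β) / d)².
z_{α} + z_β = 1.645 + 0.524 = 2.169.
n = 2 × (2.169 / 0.950)² = 2 × 2.283² = 2 × 5.21 = 10.4.
Round up to the next whole participant.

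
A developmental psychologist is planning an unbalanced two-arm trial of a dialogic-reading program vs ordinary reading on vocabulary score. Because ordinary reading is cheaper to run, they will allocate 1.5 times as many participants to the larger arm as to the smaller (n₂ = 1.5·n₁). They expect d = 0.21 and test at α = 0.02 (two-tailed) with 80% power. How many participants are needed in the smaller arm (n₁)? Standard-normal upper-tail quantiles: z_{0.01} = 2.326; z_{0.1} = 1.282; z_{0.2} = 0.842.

n₁ = 380

With allocation ratio k = n₂/n₁ = 1.5, Var(x̄₁−x̄₂) = σ²(1/n₁ + 1/(k·n₁)) = σ²·(k+1)/(k·n₁).
So n₁ = (1 + 1/k)·((z_{α/2} + z_β)/d)² = 1.667 × (3.168/0.21)².
n₁ = 1.667 × 227.58 = 379.3.
Round up: n₁ = 380, giving n₂ = 1.5 × 380 = 570.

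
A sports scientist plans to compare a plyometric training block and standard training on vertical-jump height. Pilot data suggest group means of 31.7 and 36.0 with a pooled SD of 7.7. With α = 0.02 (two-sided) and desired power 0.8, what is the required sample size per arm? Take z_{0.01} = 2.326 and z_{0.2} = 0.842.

n = 65 per group

Cohen's d = |M₁ − M₂| / SD_pooled = |31.7 − 36.0| / 7.7 = 4.3 / 7.7 = 0.558.
For two independent groups with equal n: n = 2·((z_{α/2} + z_β) / d)².
z_{α/2} + z_β = 2.326 + 0.842 = 3.168.
n = 2 × (3.168 / 0.558)² = 2 × 5.677² = 2 × 32.23 = 64.5.
Round up to the next whole participant.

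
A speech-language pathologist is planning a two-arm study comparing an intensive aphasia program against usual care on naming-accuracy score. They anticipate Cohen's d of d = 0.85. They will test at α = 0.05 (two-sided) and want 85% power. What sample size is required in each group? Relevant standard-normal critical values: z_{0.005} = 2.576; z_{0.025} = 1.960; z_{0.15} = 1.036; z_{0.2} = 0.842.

For two independent groups with equal n: n = 2·((z_{α/2} + z_β) / d)².
z_{α/2} + z_β = 1.960 + 1.036 = 2.996.
n = 2 × (2.996 / 0.85)² = 2 × 3.525² = 2 × 12.42 = 24.8.
Round up to the next whole participant.

n = 25 per group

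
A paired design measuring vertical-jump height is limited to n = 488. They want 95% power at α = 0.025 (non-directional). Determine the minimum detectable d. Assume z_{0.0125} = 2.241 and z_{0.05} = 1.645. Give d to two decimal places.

d_min ≈ 0.18

For a single sample (or paired design) of n = 488: d_min = (z_{α/2} + z_β)/√n.
z-sum = 2.241 + 1.645 = 3.886.
d_min = 3.886 / √488 = 3.886 / 22.091 = 0.176.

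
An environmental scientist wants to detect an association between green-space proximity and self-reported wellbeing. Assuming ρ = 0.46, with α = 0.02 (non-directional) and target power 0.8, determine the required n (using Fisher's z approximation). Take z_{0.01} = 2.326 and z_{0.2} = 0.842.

n = 44

Fisher's z: C = ½·ln((1+r)/(1−r)) = ½·ln(2.7037) = 0.4973.
n = ((z_{α/2} + z_β)/C)² + 3.
(2.326 + 0.842) / 0.4973 = 3.168 / 0.4973 = 6.370.
n = 6.370² + 3 = 40.58 + 3 = 43.6.
Round up.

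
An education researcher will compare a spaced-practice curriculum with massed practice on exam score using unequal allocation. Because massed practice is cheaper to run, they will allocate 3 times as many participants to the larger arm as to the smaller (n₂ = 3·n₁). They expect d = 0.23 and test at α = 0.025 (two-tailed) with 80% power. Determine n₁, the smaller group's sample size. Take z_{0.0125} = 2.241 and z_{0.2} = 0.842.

With allocation ratio k = n₂/n₁ = 3, Var(x̄₁−x̄₂) = σ²(1/n₁ + 1/(k·n₁)) = σ²·(k+1)/(k·n₁).
So n₁ = (1 + 1/k)·((z_{α/2} + z_β)/d)² = 1.333 × (3.083/0.23)².
n₁ = 1.333 × 179.68 = 239.6.
Round up: n₁ = 240, giving n₂ = 3 × 240 = 720.

n₁ = 240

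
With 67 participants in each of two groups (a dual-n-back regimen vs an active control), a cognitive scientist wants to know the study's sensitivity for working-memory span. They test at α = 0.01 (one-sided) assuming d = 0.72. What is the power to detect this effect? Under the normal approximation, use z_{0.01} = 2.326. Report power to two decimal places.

power ≈ 0.97

For two equal groups, power = Φ(d·√(n/2) − z_{α}).
d·√(n/2) = 0.72 × √(67/2) = 0.72 × 5.788 = 4.167.
z_β = 4.167 − 2.326 = 1.841.
Power = Φ(1.841) = 0.967.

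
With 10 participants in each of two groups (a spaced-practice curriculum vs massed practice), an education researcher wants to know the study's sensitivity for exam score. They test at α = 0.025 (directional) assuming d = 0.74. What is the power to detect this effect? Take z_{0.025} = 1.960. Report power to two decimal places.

power ≈ 0.38

For two equal groups, power = Φ(d·√(n/2) − z_{α}).
d·√(n/2) = 0.74 × √(10/2) = 0.74 × 2.236 = 1.655.
z_β = 1.655 − 1.960 = -0.305.
Power = Φ(-0.305) = 0.380.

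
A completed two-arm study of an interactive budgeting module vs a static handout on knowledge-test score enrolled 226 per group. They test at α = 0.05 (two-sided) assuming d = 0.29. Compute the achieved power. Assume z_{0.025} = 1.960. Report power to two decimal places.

For two equal groups, power = Φ(d·√(n/2) − z_{α/2}).
d·√(n/2) = 0.29 × √(226/2) = 0.29 × 10.630 = 3.083.
z_β = 3.083 − 1.960 = 1.123.
Power = Φ(1.123) = 0.869.

power ≈ 0.87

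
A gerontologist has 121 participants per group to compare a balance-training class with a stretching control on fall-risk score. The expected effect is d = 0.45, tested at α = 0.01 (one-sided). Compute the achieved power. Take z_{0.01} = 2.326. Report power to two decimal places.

For two equal groups, power = Φ(d·√(n/2) − z_{α}).
d·√(n/2) = 0.45 × √(121/2) = 0.45 × 7.778 = 3.500.
z_β = 3.500 − 2.326 = 1.174.
Power = Φ(1.174) = 0.880.

power ≈ 0.88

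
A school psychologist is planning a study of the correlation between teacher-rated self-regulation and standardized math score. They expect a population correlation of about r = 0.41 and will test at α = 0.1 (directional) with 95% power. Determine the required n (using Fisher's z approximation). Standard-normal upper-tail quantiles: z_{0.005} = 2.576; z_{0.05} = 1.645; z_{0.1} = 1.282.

Fisher's z: C = ½·ln((1+r)/(1−r)) = ½·ln(2.3898) = 0.4356.
n = ((z_{α} + z_β)/C)² + 3.
(1.282 + 1.645) / 0.4356 = 2.927 / 0.4356 = 6.719.
n = 6.719² + 3 = 45.15 + 3 = 48.2.
Round up.

n = 49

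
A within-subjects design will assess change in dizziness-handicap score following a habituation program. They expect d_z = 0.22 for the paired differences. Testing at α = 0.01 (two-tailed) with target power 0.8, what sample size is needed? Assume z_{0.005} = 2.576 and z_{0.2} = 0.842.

n = 242 pairs

For a paired (one-sample on differences) test: n = ((z_{α/2} + z_β) / d)².
z_{α/2} + z_β = 2.576 + 0.842 = 3.418.
n = (3.418 / 0.22)² = 15.536² = 241.38.
Round up.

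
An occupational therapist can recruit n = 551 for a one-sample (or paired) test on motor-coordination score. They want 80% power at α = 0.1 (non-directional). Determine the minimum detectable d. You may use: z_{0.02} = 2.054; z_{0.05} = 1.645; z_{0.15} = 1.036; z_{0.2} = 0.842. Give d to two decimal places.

d_min ≈ 0.11

For a single sample (or paired design) of n = 551: d_min = (z_{α/2} + z_β)/√n.
z-sum = 1.645 + 0.842 = 2.487.
d_min = 2.487 / √551 = 2.487 / 23.473 = 0.106.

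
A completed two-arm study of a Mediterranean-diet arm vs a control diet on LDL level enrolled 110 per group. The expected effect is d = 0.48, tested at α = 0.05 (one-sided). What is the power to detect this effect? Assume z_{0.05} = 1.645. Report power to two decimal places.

power ≈ 0.97

For two equal groups, power = Φ(d·√(n/2) − z_{α}).
d·√(n/2) = 0.48 × √(110/2) = 0.48 × 7.416 = 3.560.
z_β = 3.560 − 1.645 = 1.915.
Power = Φ(1.915) = 0.972.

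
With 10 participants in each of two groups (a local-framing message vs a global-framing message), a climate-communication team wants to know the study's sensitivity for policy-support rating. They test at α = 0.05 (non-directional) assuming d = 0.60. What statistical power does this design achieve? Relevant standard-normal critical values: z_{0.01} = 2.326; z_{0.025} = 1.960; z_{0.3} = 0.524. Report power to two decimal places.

For two equal groups, power = Φ(d·√(n/2) − z_{α/2}).
d·√(n/2) = 0.60 × √(10/2) = 0.60 × 2.236 = 1.342.
z_β = 1.342 − 1.960 = -0.618.
Power = Φ(-0.618) = 0.268.

power ≈ 0.27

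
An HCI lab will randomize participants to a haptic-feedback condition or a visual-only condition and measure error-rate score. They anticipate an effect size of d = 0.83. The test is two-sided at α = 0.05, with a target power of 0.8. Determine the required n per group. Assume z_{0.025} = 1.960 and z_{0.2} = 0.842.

For two independent groups with equal n: n = 2·((z_{α/2} + z_β) / d)².
z_{α/2} + z_β = 1.960 + 0.842 = 2.802.
n = 2 × (2.802 / 0.83)² = 2 × 3.376² = 2 × 11.40 = 22.8.
Round up to the next whole participant.

n = 23 per group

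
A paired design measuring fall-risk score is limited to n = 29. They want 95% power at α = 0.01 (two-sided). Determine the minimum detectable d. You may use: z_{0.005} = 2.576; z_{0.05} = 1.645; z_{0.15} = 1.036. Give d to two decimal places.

For a single sample (or paired design) of n = 29: d_min = (z_{α/2} + z_β)/√n.
z-sum = 2.576 + 1.645 = 4.221.
d_min = 4.221 / √29 = 4.221 / 5.385 = 0.784.

d_min ≈ 0.78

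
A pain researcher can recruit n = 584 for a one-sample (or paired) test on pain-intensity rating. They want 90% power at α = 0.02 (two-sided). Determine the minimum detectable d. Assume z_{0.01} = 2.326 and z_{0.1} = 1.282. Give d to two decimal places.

For a single sample (or paired design) of n = 584: d_min = (z_{α/2} + z_β)/√n.
z-sum = 2.326 + 1.282 = 3.608.
d_min = 3.608 / √584 = 3.608 / 24.166 = 0.149.

d_min ≈ 0.15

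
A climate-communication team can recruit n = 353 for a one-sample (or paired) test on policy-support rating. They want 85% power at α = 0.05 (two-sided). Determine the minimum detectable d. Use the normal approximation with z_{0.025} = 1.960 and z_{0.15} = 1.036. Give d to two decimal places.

d_min ≈ 0.16

For a single sample (or paired design) of n = 353: d_min = (z_{α/2} + z_β)/√n.
z-sum = 1.960 + 1.036 = 2.996.
d_min = 2.996 / √353 = 2.996 / 18.788 = 0.159.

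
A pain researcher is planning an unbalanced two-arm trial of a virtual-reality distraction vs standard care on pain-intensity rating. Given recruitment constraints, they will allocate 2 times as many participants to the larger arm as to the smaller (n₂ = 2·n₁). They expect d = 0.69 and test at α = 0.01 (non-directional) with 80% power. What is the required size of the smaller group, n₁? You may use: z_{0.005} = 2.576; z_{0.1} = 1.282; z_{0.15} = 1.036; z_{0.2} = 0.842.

n₁ = 37

With allocation ratio k = n₂/n₁ = 2, Var(x̄₁−x̄₂) = σ²(1/n₁ + 1/(k·n₁)) = σ²·(k+1)/(k·n₁).
So n₁ = (1 + 1/k)·((z_{α/2} + z_β)/d)² = 1.500 × (3.418/0.69)².
n₁ = 1.500 × 24.54 = 36.8.
Round up: n₁ = 37, giving n₂ = 2 × 37 = 74.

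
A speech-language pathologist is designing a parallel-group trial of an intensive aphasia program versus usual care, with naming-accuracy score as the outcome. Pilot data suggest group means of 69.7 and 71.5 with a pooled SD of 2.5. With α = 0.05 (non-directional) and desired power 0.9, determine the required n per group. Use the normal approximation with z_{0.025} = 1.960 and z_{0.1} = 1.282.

n = 41 per group

Cohen's d = |M₁ − M₂| / SD_pooled = |69.7 − 71.5| / 2.5 = 1.8 / 2.5 = 0.720.
For two independent groups with equal n: n = 2·((z_{α/2} + z_β) / d)².
z_{α/2} + z_β = 1.960 + 1.282 = 3.242.
n = 2 × (3.242 / 0.720)² = 2 × 4.503² = 2 × 20.28 = 40.6.
Round up to the next whole participant.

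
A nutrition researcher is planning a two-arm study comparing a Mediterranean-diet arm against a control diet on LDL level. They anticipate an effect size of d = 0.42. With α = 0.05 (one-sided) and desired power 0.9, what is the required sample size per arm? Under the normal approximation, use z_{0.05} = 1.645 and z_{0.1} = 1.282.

For two independent groups with equal n: n = 2·((z_{α} + z_β) / d)².
z_{α} + z_β = 1.645 + 1.282 = 2.927.
n = 2 × (2.927 / 0.42)² = 2 × 6.969² = 2 × 48.57 = 97.1.
Round up to the next whole participant.

n = 98 per group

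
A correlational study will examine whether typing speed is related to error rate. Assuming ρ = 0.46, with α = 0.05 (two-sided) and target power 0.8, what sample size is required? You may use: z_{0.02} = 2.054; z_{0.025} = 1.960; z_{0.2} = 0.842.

Fisher's z: C = ½·ln((1+r)/(1−r)) = ½·ln(2.7037) = 0.4973.
n = ((z_{α/2} + z_β)/C)² + 3.
(1.960 + 0.842) / 0.4973 = 2.802 / 0.4973 = 5.634.
n = 5.634² + 3 = 31.75 + 3 = 34.7.
Round up.

n = 35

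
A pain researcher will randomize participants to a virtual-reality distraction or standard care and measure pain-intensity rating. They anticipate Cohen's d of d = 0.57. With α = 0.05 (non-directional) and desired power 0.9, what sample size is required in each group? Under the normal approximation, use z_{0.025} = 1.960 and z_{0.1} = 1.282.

n = 65 per group

For two independent groups with equal n: n = 2·((z_{α/2} + z_β) / d)².
z_{α/2} + z_β = 1.960 + 1.282 = 3.242.
n = 2 × (3.242 / 0.57)² = 2 × 5.688² = 2 × 32.35 = 64.7.
Round up to the next whole participant.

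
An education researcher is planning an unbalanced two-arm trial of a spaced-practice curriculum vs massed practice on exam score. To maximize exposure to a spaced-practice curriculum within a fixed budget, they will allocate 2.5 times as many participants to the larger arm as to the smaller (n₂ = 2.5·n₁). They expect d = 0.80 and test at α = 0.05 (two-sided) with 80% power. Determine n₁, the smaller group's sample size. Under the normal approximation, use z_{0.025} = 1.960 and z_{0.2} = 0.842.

n₁ = 18

With allocation ratio k = n₂/n₁ = 2.5, Var(x̄₁−x̄₂) = σ²(1/n₁ + 1/(k·n₁)) = σ²·(k+1)/(k·n₁).
So n₁ = (1 + 1/k)·((z_{α/2} + z_β)/d)² = 1.400 × (2.802/0.80)².
n₁ = 1.400 × 12.27 = 17.2.
Round up: n₁ = 18, giving n₂ = 2.5 × 18 = 45.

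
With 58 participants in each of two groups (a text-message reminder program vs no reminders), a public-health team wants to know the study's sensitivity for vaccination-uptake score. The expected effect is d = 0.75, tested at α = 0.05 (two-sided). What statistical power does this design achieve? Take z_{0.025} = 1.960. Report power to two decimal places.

For two equal groups, power = Φ(d·√(n/2) − z_{α/2}).
d·√(n/2) = 0.75 × √(58/2) = 0.75 × 5.385 = 4.039.
z_β = 4.039 − 1.960 = 2.079.
Power = Φ(2.079) = 0.981.

power ≈ 0.98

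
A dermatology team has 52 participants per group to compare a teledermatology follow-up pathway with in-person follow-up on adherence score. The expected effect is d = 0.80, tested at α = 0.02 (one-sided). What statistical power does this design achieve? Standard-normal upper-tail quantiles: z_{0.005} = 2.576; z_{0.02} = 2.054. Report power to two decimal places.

For two equal groups, power = Φ(d·√(n/2) − z_{α}).
d·√(n/2) = 0.80 × √(52/2) = 0.80 × 5.099 = 4.079.
z_β = 4.079 − 2.054 = 2.025.
Power = Φ(2.025) = 0.979.

power ≈ 0.98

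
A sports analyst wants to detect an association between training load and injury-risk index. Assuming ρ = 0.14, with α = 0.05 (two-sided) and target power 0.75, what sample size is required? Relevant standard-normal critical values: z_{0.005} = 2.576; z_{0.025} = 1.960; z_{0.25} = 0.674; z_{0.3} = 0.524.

n = 353

Fisher's z: C = ½·ln((1+r)/(1−r)) = ½·ln(1.3256) = 0.1409.
n = ((z_{α/2} + z_β)/C)² + 3.
(1.960 + 0.674) / 0.1409 = 2.634 / 0.1409 = 18.694.
n = 18.694² + 3 = 349.47 + 3 = 352.5.
Round up.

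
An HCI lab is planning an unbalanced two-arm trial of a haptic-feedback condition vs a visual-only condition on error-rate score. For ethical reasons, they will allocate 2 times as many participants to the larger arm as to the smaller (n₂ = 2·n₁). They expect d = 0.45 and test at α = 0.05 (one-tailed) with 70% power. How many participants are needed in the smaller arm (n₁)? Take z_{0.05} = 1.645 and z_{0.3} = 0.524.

n₁ = 35

With allocation ratio k = n₂/n₁ = 2, Var(x̄₁−x̄₂) = σ²(1/n₁ + 1/(k·n₁)) = σ²·(k+1)/(k·n₁).
So n₁ = (1 + 1/k)·((z_{α} + z_β)/d)² = 1.500 × (2.169/0.45)².
n₁ = 1.500 × 23.23 = 34.8.
Round up: n₁ = 35, giving n₂ = 2 × 35 = 70.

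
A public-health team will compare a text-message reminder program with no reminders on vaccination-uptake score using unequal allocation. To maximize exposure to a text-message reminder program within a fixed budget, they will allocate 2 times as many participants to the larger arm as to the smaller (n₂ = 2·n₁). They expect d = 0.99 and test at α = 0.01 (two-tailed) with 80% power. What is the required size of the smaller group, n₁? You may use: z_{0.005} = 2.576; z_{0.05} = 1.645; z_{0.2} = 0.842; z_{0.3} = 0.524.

With allocation ratio k = n₂/n₁ = 2, Var(x̄₁−x̄₂) = σ²(1/n₁ + 1/(k·n₁)) = σ²·(k+1)/(k·n₁).
So n₁ = (1 + 1/k)·((z_{α/2} + z_β)/d)² = 1.500 × (3.418/0.99)².
n₁ = 1.500 × 11.92 = 17.9.
Round up: n₁ = 18, giving n₂ = 2 × 18 = 36.

n₁ = 18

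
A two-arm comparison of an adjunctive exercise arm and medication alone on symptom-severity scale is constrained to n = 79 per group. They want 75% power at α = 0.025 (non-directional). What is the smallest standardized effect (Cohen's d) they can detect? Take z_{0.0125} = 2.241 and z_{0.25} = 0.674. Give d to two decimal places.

For two independent groups of n = 79 each: d_min = (z_{α/2} + z_β)·√(2/n).
z-sum = 2.241 + 0.674 = 2.915.
d_min = 2.915 × √(2/79) = 2.915 × 0.1591 = 0.464.

d_min ≈ 0.46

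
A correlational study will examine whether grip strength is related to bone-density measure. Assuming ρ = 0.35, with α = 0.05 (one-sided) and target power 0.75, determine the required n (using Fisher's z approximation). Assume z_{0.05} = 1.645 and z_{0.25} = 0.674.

Fisher's z: C = ½·ln((1+r)/(1−r)) = ½·ln(2.0769) = 0.3654.
n = ((z_{α} + z_β)/C)² + 3.
(1.645 + 0.674) / 0.3654 = 2.319 / 0.3654 = 6.346.
n = 6.346² + 3 = 40.28 + 3 = 43.3.
Round up.

n = 44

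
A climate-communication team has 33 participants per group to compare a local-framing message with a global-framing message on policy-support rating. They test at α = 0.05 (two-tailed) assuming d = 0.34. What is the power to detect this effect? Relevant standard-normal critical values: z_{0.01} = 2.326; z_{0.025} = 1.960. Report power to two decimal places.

power ≈ 0.28

For two equal groups, power = Φ(d·√(n/2) − z_{α/2}).
d·√(n/2) = 0.34 × √(33/2) = 0.34 × 4.062 = 1.381.
z_β = 1.381 − 1.960 = -0.579.
Power = Φ(-0.579) = 0.281.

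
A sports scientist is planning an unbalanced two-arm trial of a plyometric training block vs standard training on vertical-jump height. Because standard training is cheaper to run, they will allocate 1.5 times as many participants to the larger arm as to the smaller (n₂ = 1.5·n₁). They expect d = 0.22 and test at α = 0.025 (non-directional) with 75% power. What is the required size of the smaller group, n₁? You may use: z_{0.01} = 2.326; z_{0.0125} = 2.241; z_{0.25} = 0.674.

n₁ = 293

With allocation ratio k = n₂/n₁ = 1.5, Var(x̄₁−x̄₂) = σ²(1/n₁ + 1/(k·n₁)) = σ²·(k+1)/(k·n₁).
So n₁ = (1 + 1/k)·((z_{α/2} + z_β)/d)² = 1.667 × (2.915/0.22)².
n₁ = 1.667 × 175.56 = 292.6.
Round up: n₁ = 293, giving n₂ = ⌈1.5 × 293⌉ = ⌈439.5⌉ = 440.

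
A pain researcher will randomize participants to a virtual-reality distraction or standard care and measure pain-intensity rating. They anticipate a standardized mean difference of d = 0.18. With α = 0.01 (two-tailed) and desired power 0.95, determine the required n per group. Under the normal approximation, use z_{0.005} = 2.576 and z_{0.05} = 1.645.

For two independent groups with equal n: n = 2·((z_{α/2} + z_β) / d)².
z_{α/2} + z_β = 2.576 + 1.645 = 4.221.
n = 2 × (4.221 / 0.18)² = 2 × 23.450² = 2 × 549.90 = 1099.8.
Round up to the next whole participant.

n = 1100 per group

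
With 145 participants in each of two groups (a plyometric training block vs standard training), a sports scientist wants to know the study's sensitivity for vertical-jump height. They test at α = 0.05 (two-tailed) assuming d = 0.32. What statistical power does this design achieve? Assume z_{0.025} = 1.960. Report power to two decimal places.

For two equal groups, power = Φ(d·√(n/2) − z_{α/2}).
d·√(n/2) = 0.32 × √(145/2) = 0.32 × 8.515 = 2.725.
z_β = 2.725 − 1.960 = 0.765.
Power = Φ(0.765) = 0.778.

power ≈ 0.78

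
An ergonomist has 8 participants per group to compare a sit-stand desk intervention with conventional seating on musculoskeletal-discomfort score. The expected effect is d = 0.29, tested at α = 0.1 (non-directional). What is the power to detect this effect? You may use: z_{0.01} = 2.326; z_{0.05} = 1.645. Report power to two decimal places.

power ≈ 0.14

For two equal groups, power = Φ(d·√(n/2) − z_{α/2}).
d·√(n/2) = 0.29 × √(8/2) = 0.29 × 2.000 = 0.580.
z_β = 0.580 − 1.645 = -1.065.
Power = Φ(-1.065) = 0.143.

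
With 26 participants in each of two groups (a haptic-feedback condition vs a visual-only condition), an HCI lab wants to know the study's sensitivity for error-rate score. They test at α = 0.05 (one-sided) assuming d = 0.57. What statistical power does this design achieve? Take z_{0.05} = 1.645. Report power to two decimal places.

For two equal groups, power = Φ(d·√(n/2) − z_{α}).
d·√(n/2) = 0.57 × √(26/2) = 0.57 × 3.606 = 2.055.
z_β = 2.055 − 1.645 = 0.410.
Power = Φ(0.410) = 0.659.

power ≈ 0.66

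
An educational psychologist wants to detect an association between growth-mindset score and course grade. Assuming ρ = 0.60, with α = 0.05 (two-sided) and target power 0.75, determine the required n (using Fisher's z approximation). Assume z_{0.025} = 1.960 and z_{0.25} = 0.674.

n = 18

Fisher's z: C = ½·ln((1+r)/(1−r)) = ½·ln(4.0000) = 0.6931.
n = ((z_{α/2} + z_β)/C)² + 3.
(1.960 + 0.674) / 0.6931 = 2.634 / 0.6931 = 3.800.
n = 3.800² + 3 = 14.44 + 3 = 17.4.
Round up.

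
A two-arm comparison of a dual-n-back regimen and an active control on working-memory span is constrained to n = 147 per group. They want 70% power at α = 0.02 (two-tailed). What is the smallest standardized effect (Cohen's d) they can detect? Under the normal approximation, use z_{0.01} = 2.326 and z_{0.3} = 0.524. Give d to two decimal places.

d_min ≈ 0.33

For two independent groups of n = 147 each: d_min = (z_{α/2} + z_β)·√(2/n).
z-sum = 2.326 + 0.524 = 2.850.
d_min = 2.850 × √(2/147) = 2.850 × 0.1166 = 0.332.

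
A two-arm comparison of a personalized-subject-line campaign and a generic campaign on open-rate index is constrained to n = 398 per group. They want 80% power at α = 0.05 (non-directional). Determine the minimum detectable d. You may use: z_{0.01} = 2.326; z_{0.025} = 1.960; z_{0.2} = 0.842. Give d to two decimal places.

For two independent groups of n = 398 each: d_min = (z_{α/2} + z_β)·√(2/n).
z-sum = 1.960 + 0.842 = 2.802.
d_min = 2.802 × √(2/398) = 2.802 × 0.0709 = 0.199.

d_min ≈ 0.20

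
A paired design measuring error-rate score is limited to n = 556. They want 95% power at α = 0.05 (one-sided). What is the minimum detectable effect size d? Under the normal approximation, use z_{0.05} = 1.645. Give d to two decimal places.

d_min ≈ 0.14

For a single sample (or paired design) of n = 556: d_min = (z_{α} + z_β)/√n.
z-sum = 1.645 + 1.645 = 3.290.
d_min = 3.290 / √556 = 3.290 / 23.580 = 0.140.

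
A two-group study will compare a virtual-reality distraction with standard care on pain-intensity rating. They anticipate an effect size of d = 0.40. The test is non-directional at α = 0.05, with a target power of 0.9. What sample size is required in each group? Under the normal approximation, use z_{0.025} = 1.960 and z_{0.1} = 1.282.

For two independent groups with equal n: n = 2·((z_{α/2} + z_β) / d)².
z_{α/2} + z_β = 1.960 + 1.282 = 3.242.
n = 2 × (3.242 / 0.40)² = 2 × 8.105² = 2 × 65.69 = 131.4.
Round up to the next whole participant.

n = 132 per group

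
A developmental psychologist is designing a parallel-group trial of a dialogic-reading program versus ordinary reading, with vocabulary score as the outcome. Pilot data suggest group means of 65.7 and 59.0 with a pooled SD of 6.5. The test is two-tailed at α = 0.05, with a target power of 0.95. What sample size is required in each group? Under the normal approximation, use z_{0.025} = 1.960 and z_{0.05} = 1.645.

n = 25 per group

Cohen's d = |M₁ − M₂| / SD_pooled = |65.7 − 59.0| / 6.5 = 6.7 / 6.5 = 1.031.
For two independent groups with equal n: n = 2·((z_{α/2} + z_β) / d)².
z_{α/2} + z_β = 1.960 + 1.645 = 3.605.
n = 2 × (3.605 / 1.031)² = 2 × 3.497² = 2 × 12.23 = 24.5.
Round up to the next whole participant.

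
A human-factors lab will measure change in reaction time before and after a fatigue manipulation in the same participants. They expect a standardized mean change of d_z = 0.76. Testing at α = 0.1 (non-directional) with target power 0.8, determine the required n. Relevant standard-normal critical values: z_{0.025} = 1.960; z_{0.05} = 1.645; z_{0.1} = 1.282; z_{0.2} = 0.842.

For a paired (one-sample on differences) test: n = ((z_{α/2} + z_β) / d)².
z_{α/2} + z_β = 1.645 + 0.842 = 2.487.
n = (2.487 / 0.76)² = 3.272² = 10.71.
Round up.

n = 11 pairs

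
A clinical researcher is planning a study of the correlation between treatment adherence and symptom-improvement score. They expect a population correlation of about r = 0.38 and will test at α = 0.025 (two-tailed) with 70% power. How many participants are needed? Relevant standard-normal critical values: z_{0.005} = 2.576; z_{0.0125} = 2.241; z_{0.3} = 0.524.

n = 51

Fisher's z: C = ½·ln((1+r)/(1−r)) = ½·ln(2.2258) = 0.4001.
n = ((z_{α/2} + z_β)/C)² + 3.
(2.241 + 0.524) / 0.4001 = 2.765 / 0.4001 = 6.911.
n = 6.911² + 3 = 47.76 + 3 = 50.8.
Round up.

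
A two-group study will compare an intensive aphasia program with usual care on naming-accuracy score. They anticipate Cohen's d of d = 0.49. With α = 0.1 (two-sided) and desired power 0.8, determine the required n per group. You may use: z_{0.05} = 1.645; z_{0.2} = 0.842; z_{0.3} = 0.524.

For two independent groups with equal n: n = 2·((z_{α/2} + z_β) / d)².
z_{α/2} + z_β = 1.645 + 0.842 = 2.487.
n = 2 × (2.487 / 0.49)² = 2 × 5.076² = 2 × 25.76 = 51.5.
Round up to the next whole participant.

n = 52 per group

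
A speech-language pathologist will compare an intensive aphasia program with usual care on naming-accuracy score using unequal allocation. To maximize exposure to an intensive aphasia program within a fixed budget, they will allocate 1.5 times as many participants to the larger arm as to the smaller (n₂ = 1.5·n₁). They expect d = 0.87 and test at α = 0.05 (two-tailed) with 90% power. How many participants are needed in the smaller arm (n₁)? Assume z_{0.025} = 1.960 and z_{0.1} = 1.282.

With allocation ratio k = n₂/n₁ = 1.5, Var(x̄₁−x̄₂) = σ²(1/n₁ + 1/(k·n₁)) = σ²·(k+1)/(k·n₁).
So n₁ = (1 + 1/k)·((z_{α/2} + z_β)/d)² = 1.667 × (3.242/0.87)².
n₁ = 1.667 × 13.89 = 23.1.
Round up: n₁ = 24, giving n₂ = 1.5 × 24 = 36.

n₁ = 24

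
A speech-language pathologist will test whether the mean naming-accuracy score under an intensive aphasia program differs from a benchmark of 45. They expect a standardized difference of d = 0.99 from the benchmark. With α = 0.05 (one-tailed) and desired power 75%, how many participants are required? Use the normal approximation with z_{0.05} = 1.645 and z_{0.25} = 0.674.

For a one-sample test: n = ((z_{α} + z_β) / d)².
z_{α} + z_β = 1.645 + 0.674 = 2.319.
n = (2.319 / 0.99)² = 2.342² = 5.49.
Round up.

n = 6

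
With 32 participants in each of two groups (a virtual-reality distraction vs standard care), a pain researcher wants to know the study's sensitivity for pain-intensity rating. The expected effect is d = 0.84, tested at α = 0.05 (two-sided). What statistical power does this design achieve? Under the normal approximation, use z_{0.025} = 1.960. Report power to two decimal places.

For two equal groups, power = Φ(d·√(n/2) − z_{α/2}).
d·√(n/2) = 0.84 × √(32/2) = 0.84 × 4.000 = 3.360.
z_β = 3.360 − 1.960 = 1.400.
Power = Φ(1.400) = 0.919.

power ≈ 0.92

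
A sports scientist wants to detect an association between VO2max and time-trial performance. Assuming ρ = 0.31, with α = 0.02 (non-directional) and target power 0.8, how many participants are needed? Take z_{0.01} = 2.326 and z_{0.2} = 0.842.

n = 101

Fisher's z: C = ½·ln((1+r)/(1−r)) = ½·ln(1.8986) = 0.3205.
n = ((z_{α/2} + z_β)/C)² + 3.
(2.326 + 0.842) / 0.3205 = 3.168 / 0.3205 = 9.885.
n = 9.885² + 3 = 97.70 + 3 = 100.7.
Round up.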